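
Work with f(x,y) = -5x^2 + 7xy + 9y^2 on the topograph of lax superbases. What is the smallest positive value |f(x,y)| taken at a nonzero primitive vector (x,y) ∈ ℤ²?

river: ρ → (9,11,-3)
river: ρ → (-3,13,5)
river: ρ → (5,7,-9)
river: ρ → (-9,11,3)
river: ρ → (3,13,-5)
river: ρ → (-5,7,9)
closes: descent 0, river 6
min |a| on river = 3

3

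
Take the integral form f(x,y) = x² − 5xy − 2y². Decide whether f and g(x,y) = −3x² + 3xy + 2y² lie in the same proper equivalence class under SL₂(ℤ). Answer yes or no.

D₁ = 33, D₂ = 33
river cycle of f (length 4): (-2, 5, 1), (1, 5, -2), (-2, 3, 3), (3, 3, -2)
river cycle of g (length 4): (2, 5, -1), (-1, 5, 2), (2, 3, -3), (-3, 3, 2)
cycles differ ⇒ inequivalent

no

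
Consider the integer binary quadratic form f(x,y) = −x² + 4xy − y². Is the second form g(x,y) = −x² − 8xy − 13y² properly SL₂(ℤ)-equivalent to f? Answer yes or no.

D₁ = 12, D₂ = 12
river cycle of f (length 2): (-1, 2, 2), (2, 2, -1)
river cycle of g (length 2): (-1, 2, 2), (2, 2, -1)
cycles coincide ⇒ equivalent

yes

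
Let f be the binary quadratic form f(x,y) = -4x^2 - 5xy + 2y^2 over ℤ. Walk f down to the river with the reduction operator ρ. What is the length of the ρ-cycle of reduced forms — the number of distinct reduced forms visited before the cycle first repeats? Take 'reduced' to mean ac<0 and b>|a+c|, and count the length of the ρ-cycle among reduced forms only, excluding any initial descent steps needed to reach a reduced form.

D = 57, ⌊√D⌋ = 7
descent: ρ → (2,5,-4)  [lands on river]
river: ρ → (-4,3,3)
river: ρ → (3,3,-4)
river: ρ → (-4,5,2)
river: ρ → (2,7,-1)
river: ρ → (-1,7,2)
ρ-cycle length = 6 (tail of 1 descent step not counted)

6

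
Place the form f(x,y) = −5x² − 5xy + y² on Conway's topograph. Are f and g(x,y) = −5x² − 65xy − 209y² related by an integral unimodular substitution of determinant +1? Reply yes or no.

D₁ = 45, D₂ = 45
river cycle of f (length 2): (1, 5, -5), (-5, 5, 1)
river cycle of g (length 2): (-5, 5, 1), (1, 5, -5)
cycles coincide ⇒ equivalent

yes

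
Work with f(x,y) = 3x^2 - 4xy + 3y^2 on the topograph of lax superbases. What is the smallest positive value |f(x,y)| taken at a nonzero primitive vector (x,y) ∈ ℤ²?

translate: b→2 (≡-4 mod 6), so (3,-4,3)→(3,2,2)
flip: (3,2,2)→(2,-2,3)
translate: b→2 (≡-2 mod 4), so (2,-2,3)→(2,2,3)
reduced (well bottom): (2,2,3) with a≤c, −a<b≤a
well minimum = a = 2

2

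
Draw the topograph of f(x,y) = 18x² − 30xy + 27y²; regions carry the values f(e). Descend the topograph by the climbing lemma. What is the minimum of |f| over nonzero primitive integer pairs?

translate: b→6 (≡-30 mod 36), so (18,-30,27)→(18,6,15)
flip: (18,6,15)→(15,-6,18)
reduced (well bottom): (15,-6,18) with a≤c, −a<b≤a
well minimum = a = 15

15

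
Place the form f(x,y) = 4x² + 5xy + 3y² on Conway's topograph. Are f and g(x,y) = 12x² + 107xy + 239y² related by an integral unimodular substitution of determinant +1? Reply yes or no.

D₁ = -23, D₂ = -23
f: translate: b→-3 (≡5 mod 8), so (4,5,3)→(4,-3,2)
f: flip: (4,-3,2)→(2,3,4)
f: translate: b→-1 (≡3 mod 4), so (2,3,4)→(2,-1,3)
f: reduced (well bottom): (2,-1,3) with a≤c, −a<b≤a
g: translate: b→11 (≡107 mod 24), so (12,107,239)→(12,11,3)
g: flip: (12,11,3)→(3,-11,12)
g: translate: b→1 (≡-11 mod 6), so (3,-11,12)→(3,1,2)
g: flip: (3,1,2)→(2,-1,3)
g: reduced (well bottom): (2,-1,3) with a≤c, −a<b≤a
reduced forms (2, -1, 3) vs (2, -1, 3) ⇒ equivalent

yes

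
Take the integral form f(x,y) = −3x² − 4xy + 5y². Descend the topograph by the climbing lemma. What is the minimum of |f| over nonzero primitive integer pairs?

descent: ρ → (5,4,-3)  [lands on river]
river: ρ → (-3,8,1)
river: ρ → (1,8,-3)
river: ρ → (-3,4,5)
river: ρ → (5,6,-2)
river: ρ → (-2,6,5)
closes: descent 1, river 6
min |a| on river = 1

1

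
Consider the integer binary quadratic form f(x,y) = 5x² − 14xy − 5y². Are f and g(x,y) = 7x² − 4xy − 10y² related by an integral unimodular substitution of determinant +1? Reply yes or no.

D₁ = 296, D₂ = 296
river cycle of f (length 6): (-5, 14, 5), (5, 16, -2), (-2, 16, 5), (5, 14, -5), (-5, 16, 2), (2, 16, -5)
river cycle of g (length 10): (-10, 4, 7), (7, 10, -7), (-7, 4, 10), (10, 16, -1), (-1, 16, 10), (10, 4, -7), (-7, 10, 7), (7, 4, -10), (-10, 16, 1), (1, 16, -10)
cycles differ ⇒ inequivalent

no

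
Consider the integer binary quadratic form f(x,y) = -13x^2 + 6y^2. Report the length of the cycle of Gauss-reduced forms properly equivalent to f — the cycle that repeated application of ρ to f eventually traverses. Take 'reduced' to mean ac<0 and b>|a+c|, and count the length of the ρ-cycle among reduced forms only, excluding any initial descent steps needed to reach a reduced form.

D = 312, ⌊√D⌋ = 17
descent: ρ → (6,12,-7)  [lands on river]
river: ρ → (-7,16,2)
river: ρ → (2,16,-7)
river: ρ → (-7,12,6)
ρ-cycle length = 4 (tail of 1 descent step not counted)

4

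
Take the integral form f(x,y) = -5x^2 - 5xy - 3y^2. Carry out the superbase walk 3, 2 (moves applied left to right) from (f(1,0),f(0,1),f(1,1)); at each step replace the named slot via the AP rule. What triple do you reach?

start (-5,-3,-13) = (f(1,0),f(0,1),f(1,1))
replace slot 3: 2·((-5)+(-3)) − (-13) = -3 → (-5,-3,-3)
replace slot 2: 2·((-5)+(-3)) − (-3) = -13 → (-5,-13,-3)

-5,-13,-3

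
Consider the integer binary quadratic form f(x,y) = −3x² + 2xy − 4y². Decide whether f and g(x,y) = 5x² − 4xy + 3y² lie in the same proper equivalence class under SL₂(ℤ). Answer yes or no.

D₁ = -44, D₂ = -44
f is negative-definite; reduce −f:
−f: reduced (well bottom): (3,-2,4) with a≤c, −a<b≤a
flip sign back: reduced form of f is (-3,2,-4)
g: flip: (5,-4,3)→(3,4,5)
g: translate: b→-2 (≡4 mod 6), so (3,4,5)→(3,-2,4)
g: reduced (well bottom): (3,-2,4) with a≤c, −a<b≤a
reduced forms (-3, 2, -4) vs (3, -2, 4) ⇒ inequivalent

no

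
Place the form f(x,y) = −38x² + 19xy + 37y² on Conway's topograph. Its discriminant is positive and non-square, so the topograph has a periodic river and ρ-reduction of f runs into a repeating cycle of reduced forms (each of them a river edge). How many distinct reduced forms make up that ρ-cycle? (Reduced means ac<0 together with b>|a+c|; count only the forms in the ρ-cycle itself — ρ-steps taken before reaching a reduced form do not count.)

D = 5985, ⌊√D⌋ = 77
river: ρ → (37,55,-20)
river: ρ → (-20,65,22)
river: ρ → (22,67,-17)
river: ρ → (-17,69,18)
river: ρ → (18,75,-5)
river: ρ → (-5,75,18)
river: ρ → (18,69,-17)
river: ρ → (-17,67,22)
river: ρ → (22,65,-20)
river: ρ → (-20,55,37)
river: ρ → (37,19,-38)
river: ρ → (-38,57,18)
river: ρ → (18,51,-47)
river: ρ → (-47,43,22)
river: ρ → (22,45,-45)
river: ρ → (-45,45,22)
river: ρ → (22,43,-47)
river: ρ → (-47,51,18)
river: ρ → (18,57,-38)
river: ρ → (-38,19,37)
ρ-cycle length = 20 (tail of 0 descent steps not counted)

20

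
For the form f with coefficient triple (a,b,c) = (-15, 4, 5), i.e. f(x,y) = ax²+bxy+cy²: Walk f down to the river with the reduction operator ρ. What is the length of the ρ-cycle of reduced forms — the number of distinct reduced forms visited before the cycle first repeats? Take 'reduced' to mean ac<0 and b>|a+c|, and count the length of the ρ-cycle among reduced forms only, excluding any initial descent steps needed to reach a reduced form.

D = 316, ⌊√D⌋ = 17
descent: ρ → (5,16,-3)  [lands on river]
river: ρ → (-3,14,10)
river: ρ → (10,6,-7)
river: ρ → (-7,8,9)
river: ρ → (9,10,-6)
river: ρ → (-6,14,5)
ρ-cycle length = 6 (tail of 1 descent step not counted)

6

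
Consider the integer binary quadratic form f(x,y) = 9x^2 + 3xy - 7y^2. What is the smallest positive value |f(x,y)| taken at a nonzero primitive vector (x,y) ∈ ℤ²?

river: ρ → (-7,11,5)
river: ρ → (5,9,-9)
river: ρ → (-9,9,5)
river: ρ → (5,11,-7)
river: ρ → (-7,3,9)
river: ρ → (9,15,-1)
river: ρ → (-1,15,9)
river: ρ → (9,3,-7)
closes: descent 0, river 8
min |a| on river = 1

1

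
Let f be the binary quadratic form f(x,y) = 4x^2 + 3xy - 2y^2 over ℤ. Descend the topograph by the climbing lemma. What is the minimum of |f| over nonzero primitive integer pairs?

river: ρ → (-2,5,2)
river: ρ → (2,3,-4)
river: ρ → (-4,5,1)
river: ρ → (1,5,-4)
river: ρ → (-4,3,2)
river: ρ → (2,5,-2)
river: ρ → (-2,3,4)
river: ρ → (4,5,-1)
river: ρ → (-1,5,4)
river: ρ → (4,3,-2)
closes: descent 0, river 10
min |a| on river = 1

1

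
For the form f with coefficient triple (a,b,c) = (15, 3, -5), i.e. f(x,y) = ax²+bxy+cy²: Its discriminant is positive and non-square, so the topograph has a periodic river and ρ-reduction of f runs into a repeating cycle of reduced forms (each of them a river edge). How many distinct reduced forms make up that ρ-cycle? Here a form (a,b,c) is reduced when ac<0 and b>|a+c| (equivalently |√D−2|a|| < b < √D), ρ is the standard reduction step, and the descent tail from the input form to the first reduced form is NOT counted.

D = 309, ⌊√D⌋ = 17
descent: ρ → (-5,17,1)  [lands on river]
river: ρ → (1,17,-5)
river: ρ → (-5,13,7)
river: ρ → (7,15,-3)
river: ρ → (-3,15,7)
river: ρ → (7,13,-5)
ρ-cycle length = 6 (tail of 1 descent step not counted)

6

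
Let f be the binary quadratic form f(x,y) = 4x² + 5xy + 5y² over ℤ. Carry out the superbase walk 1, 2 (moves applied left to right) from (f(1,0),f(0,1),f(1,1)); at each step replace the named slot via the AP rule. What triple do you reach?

start (4,5,14) = (f(1,0),f(0,1),f(1,1))
replace slot 1: 2·(5+14) − 4 = 34 → (34,5,14)
replace slot 2: 2·(34+14) − 5 = 91 → (34,91,14)

34,91,14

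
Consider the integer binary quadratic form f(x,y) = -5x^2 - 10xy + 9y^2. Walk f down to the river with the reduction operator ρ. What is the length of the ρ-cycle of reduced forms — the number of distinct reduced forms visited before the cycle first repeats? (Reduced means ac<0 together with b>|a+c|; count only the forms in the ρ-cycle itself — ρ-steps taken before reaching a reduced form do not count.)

D = 280, ⌊√D⌋ = 16
descent: ρ → (9,10,-5)  [lands on river]
river: ρ → (-5,10,9)
river: ρ → (9,8,-6)
river: ρ → (-6,16,1)
river: ρ → (1,16,-6)
river: ρ → (-6,8,9)
ρ-cycle length = 6 (tail of 1 descent step not counted)

6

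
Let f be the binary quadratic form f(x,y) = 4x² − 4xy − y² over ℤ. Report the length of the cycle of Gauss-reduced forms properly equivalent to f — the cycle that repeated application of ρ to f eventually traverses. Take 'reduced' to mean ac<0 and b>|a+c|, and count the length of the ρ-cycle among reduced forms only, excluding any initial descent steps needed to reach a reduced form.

D = 32, ⌊√D⌋ = 5
descent: ρ → (-1,4,4)  [lands on river]
river: ρ → (4,4,-1)
ρ-cycle length = 2 (tail of 1 descent step not counted)

2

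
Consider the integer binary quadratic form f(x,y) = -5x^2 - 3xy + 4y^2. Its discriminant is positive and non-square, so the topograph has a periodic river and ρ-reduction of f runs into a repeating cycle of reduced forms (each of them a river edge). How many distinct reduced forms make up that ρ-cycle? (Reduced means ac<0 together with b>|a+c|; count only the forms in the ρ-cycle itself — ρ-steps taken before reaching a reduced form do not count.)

D = 89, ⌊√D⌋ = 9
descent: ρ → (4,3,-5)  [lands on river]
river: ρ → (-5,7,2)
river: ρ → (2,9,-1)
river: ρ → (-1,9,2)
river: ρ → (2,7,-5)
river: ρ → (-5,3,4)
river: ρ → (4,5,-4)
river: ρ → (-4,3,5)
river: ρ → (5,7,-2)
river: ρ → (-2,9,1)
river: ρ → (1,9,-2)
river: ρ → (-2,7,5)
river: ρ → (5,3,-4)
river: ρ → (-4,5,4)
ρ-cycle length = 14 (tail of 1 descent step not counted)

14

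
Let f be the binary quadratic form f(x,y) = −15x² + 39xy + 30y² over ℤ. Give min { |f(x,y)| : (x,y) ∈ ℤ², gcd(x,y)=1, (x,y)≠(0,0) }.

river: ρ → (30,21,-24)
river: ρ → (-24,27,27)
river: ρ → (27,27,-24)
river: ρ → (-24,21,30)
river: ρ → (30,39,-15)
river: ρ → (-15,51,12)
river: ρ → (12,45,-27)
river: ρ → (-27,9,30)
river: ρ → (30,51,-6)
river: ρ → (-6,57,3)
river: ρ → (3,57,-6)
river: ρ → (-6,51,30)
river: ρ → (30,9,-27)
river: ρ → (-27,45,12)
river: ρ → (12,51,-15)
river: ρ → (-15,39,30)
closes: descent 0, river 16
min |a| on river = 3

3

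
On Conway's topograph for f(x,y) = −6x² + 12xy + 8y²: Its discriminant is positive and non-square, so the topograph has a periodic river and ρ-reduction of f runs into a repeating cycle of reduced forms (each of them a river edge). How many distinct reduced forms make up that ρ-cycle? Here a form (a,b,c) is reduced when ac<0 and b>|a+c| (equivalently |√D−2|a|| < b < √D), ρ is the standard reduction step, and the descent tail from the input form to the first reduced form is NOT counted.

D = 336, ⌊√D⌋ = 18
river: ρ → (8,4,-10)
river: ρ → (-10,16,2)
river: ρ → (2,16,-10)
river: ρ → (-10,4,8)
river: ρ → (8,12,-6)
river: ρ → (-6,12,8)
ρ-cycle length = 6 (tail of 0 descent steps not counted)

6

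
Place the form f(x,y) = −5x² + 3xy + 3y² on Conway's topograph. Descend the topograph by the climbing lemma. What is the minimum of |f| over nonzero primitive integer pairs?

river: ρ → (3,3,-5)
river: ρ → (-5,7,1)
river: ρ → (1,7,-5)
river: ρ → (-5,3,3)
closes: descent 0, river 4
min |a| on river = 1

1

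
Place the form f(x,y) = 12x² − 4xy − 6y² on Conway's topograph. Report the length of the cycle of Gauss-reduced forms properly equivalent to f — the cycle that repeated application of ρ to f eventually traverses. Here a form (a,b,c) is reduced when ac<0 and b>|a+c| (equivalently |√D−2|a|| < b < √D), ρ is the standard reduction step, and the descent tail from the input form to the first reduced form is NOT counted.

D = 304, ⌊√D⌋ = 17
descent: ρ → (-6,16,2)  [lands on river]
river: ρ → (2,16,-6)
river: ρ → (-6,8,10)
river: ρ → (10,12,-4)
river: ρ → (-4,12,10)
river: ρ → (10,8,-6)
ρ-cycle length = 6 (tail of 1 descent step not counted)

6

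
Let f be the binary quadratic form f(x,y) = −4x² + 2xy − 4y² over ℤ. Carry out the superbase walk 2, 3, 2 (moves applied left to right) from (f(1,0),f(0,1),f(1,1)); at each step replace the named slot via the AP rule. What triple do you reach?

start (-4,-4,-6) = (f(1,0),f(0,1),f(1,1))
replace slot 2: 2·((-4)+(-6)) − (-4) = -16 → (-4,-16,-6)
replace slot 3: 2·((-4)+(-16)) − (-6) = -34 → (-4,-16,-34)
replace slot 2: 2·((-4)+(-34)) − (-16) = -60 → (-4,-60,-34)

-4,-60,-34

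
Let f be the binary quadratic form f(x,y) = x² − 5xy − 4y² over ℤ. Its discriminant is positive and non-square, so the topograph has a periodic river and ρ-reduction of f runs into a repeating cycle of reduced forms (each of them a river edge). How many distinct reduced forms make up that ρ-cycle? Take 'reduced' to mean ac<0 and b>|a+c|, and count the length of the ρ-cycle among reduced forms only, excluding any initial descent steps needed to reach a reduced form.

D = 41, ⌊√D⌋ = 6
descent: ρ → (-4,5,1)  [lands on river]
river: ρ → (1,5,-4)
river: ρ → (-4,3,2)
river: ρ → (2,5,-2)
river: ρ → (-2,3,4)
river: ρ → (4,5,-1)
river: ρ → (-1,5,4)
river: ρ → (4,3,-2)
river: ρ → (-2,5,2)
river: ρ → (2,3,-4)
ρ-cycle length = 10 (tail of 1 descent step not counted)

10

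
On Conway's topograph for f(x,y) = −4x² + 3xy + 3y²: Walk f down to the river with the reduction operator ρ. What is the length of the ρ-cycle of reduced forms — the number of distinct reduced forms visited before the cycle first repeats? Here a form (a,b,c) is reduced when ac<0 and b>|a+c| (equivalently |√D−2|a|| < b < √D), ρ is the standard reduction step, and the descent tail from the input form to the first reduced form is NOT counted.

D = 57, ⌊√D⌋ = 7
river: ρ → (3,3,-4)
river: ρ → (-4,5,2)
river: ρ → (2,7,-1)
river: ρ → (-1,7,2)
river: ρ → (2,5,-4)
river: ρ → (-4,3,3)
ρ-cycle length = 6 (tail of 0 descent steps not counted)

6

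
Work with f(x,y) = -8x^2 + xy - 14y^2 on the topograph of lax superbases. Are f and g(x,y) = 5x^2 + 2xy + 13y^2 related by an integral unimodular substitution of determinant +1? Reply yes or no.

D₁ = -447, D₂ = -256
discriminants differ ⇒ not SL₂(ℤ)-equivalent

no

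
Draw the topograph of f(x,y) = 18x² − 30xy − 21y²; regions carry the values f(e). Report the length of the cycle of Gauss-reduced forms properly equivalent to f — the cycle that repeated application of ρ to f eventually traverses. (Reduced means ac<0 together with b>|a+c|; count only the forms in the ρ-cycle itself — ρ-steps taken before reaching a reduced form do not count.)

D = 2412, ⌊√D⌋ = 49
descent: ρ → (-21,30,18)  [lands on river]
river: ρ → (18,42,-9)
river: ρ → (-9,48,3)
river: ρ → (3,48,-9)
river: ρ → (-9,42,18)
river: ρ → (18,30,-21)
river: ρ → (-21,12,27)
river: ρ → (27,42,-6)
river: ρ → (-6,42,27)
river: ρ → (27,12,-21)
ρ-cycle length = 10 (tail of 1 descent step not counted)

10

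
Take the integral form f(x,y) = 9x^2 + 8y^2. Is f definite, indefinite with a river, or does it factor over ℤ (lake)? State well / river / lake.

D = b²−4ac = 0² − 4·9·8 = -288
D < 0 ⇒ definite ⇒ every region one sign ⇒ single well

well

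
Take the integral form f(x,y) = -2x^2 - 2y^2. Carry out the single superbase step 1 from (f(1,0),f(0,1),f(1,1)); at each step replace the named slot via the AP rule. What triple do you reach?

start (-2,-2,-4) = (f(1,0),f(0,1),f(1,1))
replace slot 1: 2·((-2)+(-4)) − (-2) = -10 → (-10,-2,-4)

-10,-2,-4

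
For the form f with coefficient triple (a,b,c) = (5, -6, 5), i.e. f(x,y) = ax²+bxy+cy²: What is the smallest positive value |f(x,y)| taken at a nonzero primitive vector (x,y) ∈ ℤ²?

translate: b→4 (≡-6 mod 10), so (5,-6,5)→(5,4,4)
flip: (5,4,4)→(4,-4,5)
translate: b→4 (≡-4 mod 8), so (4,-4,5)→(4,4,5)
reduced (well bottom): (4,4,5) with a≤c, −a<b≤a
well minimum = a = 4

4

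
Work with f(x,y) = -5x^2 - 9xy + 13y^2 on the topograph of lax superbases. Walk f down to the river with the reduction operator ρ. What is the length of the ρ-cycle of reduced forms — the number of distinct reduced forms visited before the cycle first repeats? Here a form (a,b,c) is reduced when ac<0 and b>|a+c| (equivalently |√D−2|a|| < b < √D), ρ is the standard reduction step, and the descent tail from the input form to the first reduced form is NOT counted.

D = 341, ⌊√D⌋ = 18
descent: ρ → (13,9,-5)  [lands on river]
river: ρ → (-5,11,11)
river: ρ → (11,11,-5)
river: ρ → (-5,9,13)
river: ρ → (13,17,-1)
river: ρ → (-1,17,13)
ρ-cycle length = 6 (tail of 1 descent step not counted)

6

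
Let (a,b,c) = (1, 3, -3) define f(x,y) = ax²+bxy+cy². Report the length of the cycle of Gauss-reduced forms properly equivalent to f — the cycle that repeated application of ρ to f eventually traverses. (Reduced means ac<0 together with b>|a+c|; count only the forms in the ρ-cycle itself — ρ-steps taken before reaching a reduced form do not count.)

D = 21, ⌊√D⌋ = 4
river: ρ → (-3,3,1)
river: ρ → (1,3,-3)
ρ-cycle length = 2 (tail of 0 descent steps not counted)

2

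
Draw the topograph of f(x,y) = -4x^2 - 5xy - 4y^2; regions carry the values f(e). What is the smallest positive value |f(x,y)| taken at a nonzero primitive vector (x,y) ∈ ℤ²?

translate: b→-3 (≡5 mod 8), so (4,5,4)→(4,-3,3)
flip: (4,-3,3)→(3,3,4)
reduced (well bottom): (3,3,4) with a≤c, −a<b≤a
well minimum |f| = |-3| = 3 (negative-definite)

3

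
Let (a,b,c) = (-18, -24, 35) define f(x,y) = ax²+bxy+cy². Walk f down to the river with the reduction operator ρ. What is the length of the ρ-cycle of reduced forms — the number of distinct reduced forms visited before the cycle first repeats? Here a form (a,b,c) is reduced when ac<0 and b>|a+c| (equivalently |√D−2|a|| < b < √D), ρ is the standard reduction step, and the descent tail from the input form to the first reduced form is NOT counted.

D = 3096, ⌊√D⌋ = 55
descent: ρ → (35,24,-18)  [lands on river]
river: ρ → (-18,48,11)
river: ρ → (11,40,-34)
river: ρ → (-34,28,17)
river: ρ → (17,40,-22)
river: ρ → (-22,48,9)
river: ρ → (9,42,-37)
river: ρ → (-37,32,14)
river: ρ → (14,52,-7)
river: ρ → (-7,46,35)
ρ-cycle length = 10 (tail of 1 descent step not counted)

10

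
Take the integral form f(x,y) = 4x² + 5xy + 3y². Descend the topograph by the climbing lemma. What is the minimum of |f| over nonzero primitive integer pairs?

translate: b→-3 (≡5 mod 8), so (4,5,3)→(4,-3,2)
flip: (4,-3,2)→(2,3,4)
translate: b→-1 (≡3 mod 4), so (2,3,4)→(2,-1,3)
reduced (well bottom): (2,-1,3) with a≤c, −a<b≤a
well minimum = a = 2

2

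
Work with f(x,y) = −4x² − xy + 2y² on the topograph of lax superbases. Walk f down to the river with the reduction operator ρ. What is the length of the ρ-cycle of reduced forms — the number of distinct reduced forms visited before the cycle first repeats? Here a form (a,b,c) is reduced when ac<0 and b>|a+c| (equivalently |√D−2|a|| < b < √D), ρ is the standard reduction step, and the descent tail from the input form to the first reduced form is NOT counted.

D = 33, ⌊√D⌋ = 5
descent: ρ → (2,5,-1)  [lands on river]
river: ρ → (-1,5,2)
river: ρ → (2,3,-3)
river: ρ → (-3,3,2)
ρ-cycle length = 4 (tail of 1 descent step not counted)

4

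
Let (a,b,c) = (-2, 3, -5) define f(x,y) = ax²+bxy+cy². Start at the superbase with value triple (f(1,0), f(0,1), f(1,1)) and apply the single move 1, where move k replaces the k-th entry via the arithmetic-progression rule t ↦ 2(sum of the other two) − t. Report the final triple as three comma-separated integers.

start (-2,-5,-4) = (f(1,0),f(0,1),f(1,1))
replace slot 1: 2·((-5)+(-4)) − (-2) = -16 → (-16,-5,-4)

-16,-5,-4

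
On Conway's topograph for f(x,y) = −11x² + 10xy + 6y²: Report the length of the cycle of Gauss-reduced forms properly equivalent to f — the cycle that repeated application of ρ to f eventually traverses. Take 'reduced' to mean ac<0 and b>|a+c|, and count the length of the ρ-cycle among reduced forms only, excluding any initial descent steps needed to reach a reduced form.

D = 364, ⌊√D⌋ = 19
river: ρ → (6,14,-7)
river: ρ → (-7,14,6)
river: ρ → (6,10,-11)
river: ρ → (-11,12,5)
river: ρ → (5,18,-2)
river: ρ → (-2,18,5)
river: ρ → (5,12,-11)
river: ρ → (-11,10,6)
ρ-cycle length = 8 (tail of 0 descent steps not counted)

8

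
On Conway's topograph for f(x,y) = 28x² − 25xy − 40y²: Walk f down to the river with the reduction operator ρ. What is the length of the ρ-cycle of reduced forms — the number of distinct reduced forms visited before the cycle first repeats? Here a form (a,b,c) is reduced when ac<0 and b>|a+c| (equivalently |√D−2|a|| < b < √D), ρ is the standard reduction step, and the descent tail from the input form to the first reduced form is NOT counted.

D = 5105, ⌊√D⌋ = 71
descent: ρ → (-40,25,28)  [lands on river]
river: ρ → (28,31,-37)
river: ρ → (-37,43,22)
river: ρ → (22,45,-35)
river: ρ → (-35,25,32)
river: ρ → (32,39,-28)
river: ρ → (-28,17,43)
river: ρ → (43,69,-2)
river: ρ → (-2,71,8)
river: ρ → (8,57,-58)
river: ρ → (-58,59,7)
river: ρ → (7,67,-22)
river: ρ → (-22,65,10)
river: ρ → (10,55,-52)
river: ρ → (-52,49,13)
river: ρ → (13,55,-40)
ρ-cycle length = 16 (tail of 1 descent step not counted)

16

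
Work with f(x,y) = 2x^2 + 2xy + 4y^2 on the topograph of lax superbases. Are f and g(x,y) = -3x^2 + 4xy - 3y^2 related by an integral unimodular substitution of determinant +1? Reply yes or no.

D₁ = -28, D₂ = -20
discriminants differ ⇒ not SL₂(ℤ)-equivalent

no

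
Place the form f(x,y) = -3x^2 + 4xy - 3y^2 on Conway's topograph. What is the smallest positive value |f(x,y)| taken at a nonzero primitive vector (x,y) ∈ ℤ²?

translate: b→2 (≡-4 mod 6), so (3,-4,3)→(3,2,2)
flip: (3,2,2)→(2,-2,3)
translate: b→2 (≡-2 mod 4), so (2,-2,3)→(2,2,3)
reduced (well bottom): (2,2,3) with a≤c, −a<b≤a
well minimum |f| = |-2| = 2 (negative-definite)

2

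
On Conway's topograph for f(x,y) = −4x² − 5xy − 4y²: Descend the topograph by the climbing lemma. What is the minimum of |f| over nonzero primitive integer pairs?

translate: b→-3 (≡5 mod 8), so (4,5,4)→(4,-3,3)
flip: (4,-3,3)→(3,3,4)
reduced (well bottom): (3,3,4) with a≤c, −a<b≤a
well minimum |f| = |-3| = 3 (negative-definite)

3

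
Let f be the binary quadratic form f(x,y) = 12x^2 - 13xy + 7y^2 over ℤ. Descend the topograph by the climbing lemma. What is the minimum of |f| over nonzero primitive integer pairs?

translate: b→11 (≡-13 mod 24), so (12,-13,7)→(12,11,6)
flip: (12,11,6)→(6,-11,12)
translate: b→1 (≡-11 mod 12), so (6,-11,12)→(6,1,7)
reduced (well bottom): (6,1,7) with a≤c, −a<b≤a
well minimum = a = 6

6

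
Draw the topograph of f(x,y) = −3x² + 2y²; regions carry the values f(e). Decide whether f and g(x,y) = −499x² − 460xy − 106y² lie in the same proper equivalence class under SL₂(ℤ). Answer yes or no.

D₁ = 24, D₂ = 24
river cycle of f (length 2): (2, 4, -1), (-1, 4, 2)
river cycle of g (length 2): (2, 4, -1), (-1, 4, 2)
cycles coincide ⇒ equivalent

yes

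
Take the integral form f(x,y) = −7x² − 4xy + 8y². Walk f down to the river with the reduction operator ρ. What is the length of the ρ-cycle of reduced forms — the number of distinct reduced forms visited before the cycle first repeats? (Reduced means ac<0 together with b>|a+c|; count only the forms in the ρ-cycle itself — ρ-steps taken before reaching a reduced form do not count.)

D = 240, ⌊√D⌋ = 15
descent: ρ → (8,4,-7)  [lands on river]
river: ρ → (-7,10,5)
river: ρ → (5,10,-7)
river: ρ → (-7,4,8)
river: ρ → (8,12,-3)
river: ρ → (-3,12,8)
ρ-cycle length = 6 (tail of 1 descent step not counted)

6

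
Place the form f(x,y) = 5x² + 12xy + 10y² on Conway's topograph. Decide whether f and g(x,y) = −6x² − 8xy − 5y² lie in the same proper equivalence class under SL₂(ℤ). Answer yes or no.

D₁ = -56, D₂ = -56
f: translate: b→2 (≡12 mod 10), so (5,12,10)→(5,2,3)
f: flip: (5,2,3)→(3,-2,5)
f: reduced (well bottom): (3,-2,5) with a≤c, −a<b≤a
g is negative-definite; reduce −g:
−g: translate: b→-4 (≡8 mod 12), so (6,8,5)→(6,-4,3)
−g: flip: (6,-4,3)→(3,4,6)
−g: translate: b→-2 (≡4 mod 6), so (3,4,6)→(3,-2,5)
−g: reduced (well bottom): (3,-2,5) with a≤c, −a<b≤a
flip sign back: reduced form of g is (-3,2,-5)
reduced forms (3, -2, 5) vs (-3, 2, -5) ⇒ inequivalent

no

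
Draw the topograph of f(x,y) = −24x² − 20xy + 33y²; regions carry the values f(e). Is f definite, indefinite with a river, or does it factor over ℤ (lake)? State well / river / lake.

D = b²−4ac = (-20)² − 4·(-24)·33 = 3568
D > 0 non-square ⇒ indefinite ⇒ periodic river

river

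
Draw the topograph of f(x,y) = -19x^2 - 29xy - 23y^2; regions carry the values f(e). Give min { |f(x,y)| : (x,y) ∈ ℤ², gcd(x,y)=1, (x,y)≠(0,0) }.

translate: b→-9 (≡29 mod 38), so (19,29,23)→(19,-9,13)
flip: (19,-9,13)→(13,9,19)
reduced (well bottom): (13,9,19) with a≤c, −a<b≤a
well minimum |f| = |-13| = 13 (negative-definite)

13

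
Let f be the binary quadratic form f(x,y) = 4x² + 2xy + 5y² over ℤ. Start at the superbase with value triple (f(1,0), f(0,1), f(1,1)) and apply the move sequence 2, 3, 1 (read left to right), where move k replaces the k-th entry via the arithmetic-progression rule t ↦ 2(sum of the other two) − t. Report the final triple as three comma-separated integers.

start (4,5,11) = (f(1,0),f(0,1),f(1,1))
replace slot 2: 2·(4+11) − 5 = 25 → (4,25,11)
replace slot 3: 2·(4+25) − 11 = 47 → (4,25,47)
replace slot 1: 2·(25+47) − 4 = 140 → (140,25,47)

140,25,47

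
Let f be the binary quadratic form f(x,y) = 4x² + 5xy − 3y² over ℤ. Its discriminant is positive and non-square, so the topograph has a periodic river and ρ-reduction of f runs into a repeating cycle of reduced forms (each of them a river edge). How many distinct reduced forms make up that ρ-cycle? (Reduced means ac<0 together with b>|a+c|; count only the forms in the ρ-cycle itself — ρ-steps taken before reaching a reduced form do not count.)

D = 73, ⌊√D⌋ = 8
river: ρ → (-3,7,2)
river: ρ → (2,5,-6)
river: ρ → (-6,7,1)
river: ρ → (1,7,-6)
river: ρ → (-6,5,2)
river: ρ → (2,7,-3)
river: ρ → (-3,5,4)
river: ρ → (4,3,-4)
river: ρ → (-4,5,3)
river: ρ → (3,7,-2)
river: ρ → (-2,5,6)
river: ρ → (6,7,-1)
river: ρ → (-1,7,6)
river: ρ → (6,5,-2)
river: ρ → (-2,7,3)
river: ρ → (3,5,-4)
river: ρ → (-4,3,4)
river: ρ → (4,5,-3)
ρ-cycle length = 18 (tail of 0 descent steps not counted)

18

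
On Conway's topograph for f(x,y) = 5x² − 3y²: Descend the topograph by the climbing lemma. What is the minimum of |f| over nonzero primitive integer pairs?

descent: ρ → (-3,6,2)  [lands on river]
river: ρ → (2,6,-3)
closes: descent 1, river 2
min |a| on river = 2

2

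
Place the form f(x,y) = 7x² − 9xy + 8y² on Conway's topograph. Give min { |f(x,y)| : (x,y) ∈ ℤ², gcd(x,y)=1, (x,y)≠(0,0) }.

translate: b→5 (≡-9 mod 14), so (7,-9,8)→(7,5,6)
flip: (7,5,6)→(6,-5,7)
reduced (well bottom): (6,-5,7) with a≤c, −a<b≤a
well minimum = a = 6

6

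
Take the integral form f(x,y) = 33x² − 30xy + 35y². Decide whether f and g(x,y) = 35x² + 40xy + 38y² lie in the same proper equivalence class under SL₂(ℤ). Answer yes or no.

D₁ = -3720, D₂ = -3720
f: reduced (well bottom): (33,-30,35) with a≤c, −a<b≤a
g: translate: b→-30 (≡40 mod 70), so (35,40,38)→(35,-30,33)
g: flip: (35,-30,33)→(33,30,35)
g: reduced (well bottom): (33,30,35) with a≤c, −a<b≤a
reduced forms (33, -30, 35) vs (33, 30, 35) ⇒ inequivalent

no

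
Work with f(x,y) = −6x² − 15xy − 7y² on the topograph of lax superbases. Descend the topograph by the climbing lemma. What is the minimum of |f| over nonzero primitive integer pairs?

descent: ρ → (-7,1,2)
descent: ρ → (2,7,-1)  [lands on river]
river: ρ → (-1,7,2)
river: ρ → (2,5,-4)
river: ρ → (-4,3,3)
river: ρ → (3,3,-4)
river: ρ → (-4,5,2)
closes: descent 2, river 6
min |a| on river = 1

1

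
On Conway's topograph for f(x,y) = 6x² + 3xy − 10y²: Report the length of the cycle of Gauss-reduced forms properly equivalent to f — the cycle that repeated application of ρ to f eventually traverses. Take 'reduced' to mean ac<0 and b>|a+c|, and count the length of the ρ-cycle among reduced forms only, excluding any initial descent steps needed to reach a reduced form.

D = 249, ⌊√D⌋ = 15
descent: ρ → (-10,-3,6)
descent: ρ → (6,15,-1)  [lands on river]
river: ρ → (-1,15,6)
river: ρ → (6,9,-7)
river: ρ → (-7,5,8)
river: ρ → (8,11,-4)
river: ρ → (-4,13,5)
river: ρ → (5,7,-10)
river: ρ → (-10,13,2)
river: ρ → (2,15,-3)
river: ρ → (-3,15,2)
river: ρ → (2,13,-10)
river: ρ → (-10,7,5)
river: ρ → (5,13,-4)
river: ρ → (-4,11,8)
river: ρ → (8,5,-7)
river: ρ → (-7,9,6)
ρ-cycle length = 16 (tail of 2 descent steps not counted)

16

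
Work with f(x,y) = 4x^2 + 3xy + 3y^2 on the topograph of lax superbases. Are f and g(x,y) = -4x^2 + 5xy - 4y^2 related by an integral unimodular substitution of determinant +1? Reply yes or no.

D₁ = -39, D₂ = -39
f: flip: (4,3,3)→(3,-3,4)
f: translate: b→3 (≡-3 mod 6), so (3,-3,4)→(3,3,4)
f: reduced (well bottom): (3,3,4) with a≤c, −a<b≤a
g is negative-definite; reduce −g:
−g: translate: b→3 (≡-5 mod 8), so (4,-5,4)→(4,3,3)
−g: flip: (4,3,3)→(3,-3,4)
−g: translate: b→3 (≡-3 mod 6), so (3,-3,4)→(3,3,4)
−g: reduced (well bottom): (3,3,4) with a≤c, −a<b≤a
flip sign back: reduced form of g is (-3,-3,-4)
reduced forms (3, 3, 4) vs (-3, -3, -4) ⇒ inequivalent

no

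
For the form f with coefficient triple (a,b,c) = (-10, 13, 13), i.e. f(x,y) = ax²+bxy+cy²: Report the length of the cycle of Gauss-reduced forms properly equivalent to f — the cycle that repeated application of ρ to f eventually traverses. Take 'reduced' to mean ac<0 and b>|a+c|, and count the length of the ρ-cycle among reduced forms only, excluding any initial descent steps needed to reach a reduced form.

D = 689, ⌊√D⌋ = 26
river: ρ → (13,13,-10)
river: ρ → (-10,7,16)
river: ρ → (16,25,-1)
river: ρ → (-1,25,16)
river: ρ → (16,7,-10)
river: ρ → (-10,13,13)
ρ-cycle length = 6 (tail of 0 descent steps not counted)

6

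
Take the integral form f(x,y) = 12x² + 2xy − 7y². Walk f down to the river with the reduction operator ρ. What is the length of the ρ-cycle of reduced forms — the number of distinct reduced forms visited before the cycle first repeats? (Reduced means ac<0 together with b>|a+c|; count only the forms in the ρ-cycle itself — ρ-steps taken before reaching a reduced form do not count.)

D = 340, ⌊√D⌋ = 18
descent: ρ → (-7,12,7)  [lands on river]
river: ρ → (7,16,-3)
river: ρ → (-3,14,12)
river: ρ → (12,10,-5)
river: ρ → (-5,10,12)
river: ρ → (12,14,-3)
river: ρ → (-3,16,7)
river: ρ → (7,12,-7)
river: ρ → (-7,16,3)
river: ρ → (3,14,-12)
river: ρ → (-12,10,5)
river: ρ → (5,10,-12)
river: ρ → (-12,14,3)
river: ρ → (3,16,-7)
ρ-cycle length = 14 (tail of 1 descent step not counted)

14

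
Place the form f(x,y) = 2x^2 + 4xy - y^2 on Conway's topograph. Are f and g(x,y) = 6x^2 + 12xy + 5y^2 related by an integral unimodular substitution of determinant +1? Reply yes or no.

D₁ = 24, D₂ = 24
river cycle of f (length 2): (-1, 4, 2), (2, 4, -1)
river cycle of g (length 2): (-1, 4, 2), (2, 4, -1)
cycles coincide ⇒ equivalent

yes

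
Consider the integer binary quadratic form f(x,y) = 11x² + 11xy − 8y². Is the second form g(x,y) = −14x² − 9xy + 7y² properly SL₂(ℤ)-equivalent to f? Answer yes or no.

D₁ = 473, D₂ = 473
river cycle of f (length 4): (-8, 21, 1), (1, 21, -8), (-8, 11, 11), (11, 11, -8)
river cycle of g (length 4): (7, 9, -14), (-14, 19, 2), (2, 21, -4), (-4, 19, 7)
cycles differ ⇒ inequivalent

no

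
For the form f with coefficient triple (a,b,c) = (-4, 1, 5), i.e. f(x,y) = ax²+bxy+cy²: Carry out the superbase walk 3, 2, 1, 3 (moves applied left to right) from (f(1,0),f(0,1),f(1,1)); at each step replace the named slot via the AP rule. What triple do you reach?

start (-4,5,2) = (f(1,0),f(0,1),f(1,1))
replace slot 3: 2·((-4)+5) − 2 = 0 → (-4,5,0)
replace slot 2: 2·((-4)+0) − 5 = -13 → (-4,-13,0)
replace slot 1: 2·((-13)+0) − (-4) = -22 → (-22,-13,0)
replace slot 3: 2·((-22)+(-13)) − 0 = -70 → (-22,-13,-70)

-22,-13,-70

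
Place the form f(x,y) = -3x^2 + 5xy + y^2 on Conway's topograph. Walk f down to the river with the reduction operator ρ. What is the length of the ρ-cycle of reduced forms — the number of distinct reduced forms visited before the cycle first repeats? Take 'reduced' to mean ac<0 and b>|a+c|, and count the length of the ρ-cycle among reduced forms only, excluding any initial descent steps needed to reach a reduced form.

D = 37, ⌊√D⌋ = 6
river: ρ → (1,5,-3)
river: ρ → (-3,1,3)
river: ρ → (3,5,-1)
river: ρ → (-1,5,3)
river: ρ → (3,1,-3)
river: ρ → (-3,5,1)
ρ-cycle length = 6 (tail of 0 descent steps not counted)

6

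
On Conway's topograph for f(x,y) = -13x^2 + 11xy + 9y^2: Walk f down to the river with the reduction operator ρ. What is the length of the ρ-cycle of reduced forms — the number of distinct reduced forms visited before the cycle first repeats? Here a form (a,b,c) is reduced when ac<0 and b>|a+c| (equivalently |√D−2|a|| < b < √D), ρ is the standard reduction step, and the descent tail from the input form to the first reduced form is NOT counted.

D = 589, ⌊√D⌋ = 24
river: ρ → (9,7,-15)
river: ρ → (-15,23,1)
river: ρ → (1,23,-15)
river: ρ → (-15,7,9)
river: ρ → (9,11,-13)
river: ρ → (-13,15,7)
river: ρ → (7,13,-15)
river: ρ → (-15,17,5)
river: ρ → (5,23,-3)
river: ρ → (-3,19,19)
river: ρ → (19,19,-3)
river: ρ → (-3,23,5)
river: ρ → (5,17,-15)
river: ρ → (-15,13,7)
river: ρ → (7,15,-13)
river: ρ → (-13,11,9)
ρ-cycle length = 16 (tail of 0 descent steps not counted)

16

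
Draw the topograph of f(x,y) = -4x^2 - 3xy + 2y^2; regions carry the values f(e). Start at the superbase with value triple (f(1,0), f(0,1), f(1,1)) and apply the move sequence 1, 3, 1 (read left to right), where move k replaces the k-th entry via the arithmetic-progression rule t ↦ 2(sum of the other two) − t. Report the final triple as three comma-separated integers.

start (-4,2,-5) = (f(1,0),f(0,1),f(1,1))
replace slot 1: 2·(2+(-5)) − (-4) = -2 → (-2,2,-5)
replace slot 3: 2·((-2)+2) − (-5) = 5 → (-2,2,5)
replace slot 1: 2·(2+5) − (-2) = 16 → (16,2,5)

16,2,5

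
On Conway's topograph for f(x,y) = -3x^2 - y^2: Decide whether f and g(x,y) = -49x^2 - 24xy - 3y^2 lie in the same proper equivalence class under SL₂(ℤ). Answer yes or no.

D₁ = -12, D₂ = -12
f is negative-definite; reduce −f:
−f: flip: (3,0,1)→(1,0,3)
−f: reduced (well bottom): (1,0,3) with a≤c, −a<b≤a
flip sign back: reduced form of f is (-1,0,-3)
g is negative-definite; reduce −g:
−g: flip: (49,24,3)→(3,-24,49)
−g: translate: b→0 (≡-24 mod 6), so (3,-24,49)→(3,0,1)
−g: flip: (3,0,1)→(1,0,3)
−g: reduced (well bottom): (1,0,3) with a≤c, −a<b≤a
flip sign back: reduced form of g is (-1,0,-3)
reduced forms (-1, 0, -3) vs (-1, 0, -3) ⇒ equivalent

yes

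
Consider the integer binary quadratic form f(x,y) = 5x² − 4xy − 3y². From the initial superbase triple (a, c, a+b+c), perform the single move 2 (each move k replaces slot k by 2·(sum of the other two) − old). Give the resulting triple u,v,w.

start (5,-3,-2) = (f(1,0),f(0,1),f(1,1))
replace slot 2: 2·(5+(-2)) − (-3) = 9 → (5,9,-2)

5,9,-2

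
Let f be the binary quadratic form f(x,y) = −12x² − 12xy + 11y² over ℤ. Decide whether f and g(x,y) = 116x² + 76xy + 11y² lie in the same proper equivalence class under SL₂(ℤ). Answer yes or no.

D₁ = 672, D₂ = 672
river cycle of f (length 6): (11, 12, -12), (-12, 12, 11), (11, 10, -13), (-13, 16, 8), (8, 16, -13), (-13, 10, 11)
river cycle of g (length 6): (11, 12, -12), (-12, 12, 11), (11, 10, -13), (-13, 16, 8), (8, 16, -13), (-13, 10, 11)
cycles coincide ⇒ equivalent

yes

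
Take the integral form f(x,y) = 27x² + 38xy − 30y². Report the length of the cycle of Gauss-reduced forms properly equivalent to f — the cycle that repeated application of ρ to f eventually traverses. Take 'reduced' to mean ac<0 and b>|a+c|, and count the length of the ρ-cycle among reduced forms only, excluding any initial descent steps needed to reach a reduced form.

D = 4684, ⌊√D⌋ = 68
river: ρ → (-30,22,35)
river: ρ → (35,48,-17)
river: ρ → (-17,54,26)
river: ρ → (26,50,-21)
river: ρ → (-21,34,42)
river: ρ → (42,50,-13)
river: ρ → (-13,54,34)
river: ρ → (34,14,-33)
river: ρ → (-33,52,15)
river: ρ → (15,68,-1)
river: ρ → (-1,68,15)
river: ρ → (15,52,-33)
river: ρ → (-33,14,34)
river: ρ → (34,54,-13)
river: ρ → (-13,50,42)
river: ρ → (42,34,-21)
river: ρ → (-21,50,26)
river: ρ → (26,54,-17)
river: ρ → (-17,48,35)
river: ρ → (35,22,-30)
river: ρ → (-30,38,27)
river: ρ → (27,16,-41)
river: ρ → (-41,66,2)
river: ρ → (2,66,-41)
river: ρ → (-41,16,27)
river: ρ → (27,38,-30)
ρ-cycle length = 26 (tail of 0 descent steps not counted)

26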